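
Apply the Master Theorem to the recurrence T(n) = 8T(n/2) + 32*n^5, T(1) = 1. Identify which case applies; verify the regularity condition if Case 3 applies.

a=8, b=2, f(n)=32*n^5.
log_2(8) = 3 < 5.
f(n) = Omega(n^(3+epsilon)) for some epsilon > 0, so Case 3 is the candidate.
Regularity: a*f(n/b) = 8*32*(n/2)^5 = (8/32)*32*n^5 <= c*f(n) with c = 8/32 < 1. Satisfied.
Case 3: T(n) = Theta(n^5).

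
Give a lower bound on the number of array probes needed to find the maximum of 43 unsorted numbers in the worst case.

Adversary: any unprobed cell could hold a value larger than everything seen so far. If fewer than 43 cells are probed, the adversary places the max in an unprobed cell. So all 43 cells must be examined; together with 43-1 comparisons this is tight.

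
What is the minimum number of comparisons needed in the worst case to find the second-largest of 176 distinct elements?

Lower bound: finding the max needs 176-1 comparisons. By the adversary weight-doubling argument, the max must personally win >= ceil(log_2(176)) = 8 comparisons; the 2nd-largest is among those 8 losers, needing 8-1 more comparisons. Total >= 176-1 + 8-1 = 182. A balanced knockout tournament achieves this.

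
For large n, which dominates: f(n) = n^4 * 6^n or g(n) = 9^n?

g(n) = 9^n grows faster: 9^n / (n^4 6^n) = (9/6)^n / n^4 -> infinity since 9/6 > 1.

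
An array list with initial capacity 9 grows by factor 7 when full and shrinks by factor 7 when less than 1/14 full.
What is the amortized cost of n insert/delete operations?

Using potential function Phi = |7*size - capacity|. Resizing costs are offset by potential release. Amortized O(1) per operation.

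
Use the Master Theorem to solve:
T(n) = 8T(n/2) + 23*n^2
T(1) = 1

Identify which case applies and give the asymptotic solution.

a=8, b=2, f(n)=23*n^2.
log_2(8) = 3 > 2.
Since f(n) = O(n^2) is polynomially smaller than n^3, Case 1 applies.
T(n) = Theta(n^3).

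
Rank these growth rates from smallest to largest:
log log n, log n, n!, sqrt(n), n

Ordered by growth rate: log log n < log n < sqrt(n) < n < n!.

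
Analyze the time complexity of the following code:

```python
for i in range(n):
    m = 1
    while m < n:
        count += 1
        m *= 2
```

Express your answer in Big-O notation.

Time complexity: O(n log n).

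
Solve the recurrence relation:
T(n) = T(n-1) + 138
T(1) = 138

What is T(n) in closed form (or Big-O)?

Unrolling: T(n) = T(n-1) + 138 = T(n-2) + 2*138 = ... = T(1) + (n-1)*138 = 138 + (n-1)*138 = 138n.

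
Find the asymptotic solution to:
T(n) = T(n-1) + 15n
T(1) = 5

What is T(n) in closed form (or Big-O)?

Unrolling: T(n) = 5 + 15*(2 + 3 + ... + n) = 5 + 15*(n(n+1)/2 - 1) = O(n^2).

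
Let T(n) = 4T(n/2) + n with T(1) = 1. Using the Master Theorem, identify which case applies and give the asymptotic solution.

a=4, b=2, f(n)=n.
log_2(4) = 2 > 1.
Since f(n) = O(n^1) is polynomially smaller than n^2, Case 1 applies.
T(n) = Theta(n^2).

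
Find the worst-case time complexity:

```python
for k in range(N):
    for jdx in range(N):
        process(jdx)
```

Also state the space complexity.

Time complexity: O(n^2).
Space complexity: O(1).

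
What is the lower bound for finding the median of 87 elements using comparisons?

To find the median of 87 elements, every element must be compared at least once, so the lower bound is Omega(n). The BFPRT algorithm achieves O(n), making this tight.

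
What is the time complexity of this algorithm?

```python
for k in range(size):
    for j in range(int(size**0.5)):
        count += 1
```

Time complexity: O(n * sqrt(n)).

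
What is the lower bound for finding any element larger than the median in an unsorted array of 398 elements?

To find an element larger than the median of 398 elements, we must see Omega(n) elements. Without seeing enough elements, an adversary can make any unseen element the median.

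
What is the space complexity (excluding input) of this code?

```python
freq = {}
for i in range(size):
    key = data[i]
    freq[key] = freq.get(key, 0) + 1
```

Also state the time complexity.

Space complexity: O(n).
Auxiliary storage grows linearly with the input size n in the worst case.
Time complexity: O(n).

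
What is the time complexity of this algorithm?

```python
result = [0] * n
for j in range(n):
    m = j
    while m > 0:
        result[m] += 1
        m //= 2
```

Time complexity: O(n log n).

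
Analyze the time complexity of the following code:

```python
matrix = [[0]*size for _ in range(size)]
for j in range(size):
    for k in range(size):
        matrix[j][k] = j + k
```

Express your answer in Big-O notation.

Time complexity: O(n^2).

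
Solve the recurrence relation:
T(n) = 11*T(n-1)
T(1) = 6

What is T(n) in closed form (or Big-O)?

Each step multiplies by 11. T(n) = T(1)*11^(n-1) = 6*11^(n-1).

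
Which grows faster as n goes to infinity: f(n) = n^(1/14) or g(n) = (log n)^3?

f(n) = n^(1/14) grows faster: any positive power of n dominates any polylog.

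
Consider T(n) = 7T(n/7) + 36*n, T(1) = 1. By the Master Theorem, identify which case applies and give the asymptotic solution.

a=7, b=7, f(n)=36*n.
log_7(7) = 1, so n^(log_b(a)) = n.
f(n) = Theta(n), so Case 2 applies.
T(n) = Theta(n log n).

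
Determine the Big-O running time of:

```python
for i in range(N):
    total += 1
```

Time complexity: O(n).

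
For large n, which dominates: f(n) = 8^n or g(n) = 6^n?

f(n) = 8^n grows faster: (8/6)^n -> infinity since 8/6 > 1.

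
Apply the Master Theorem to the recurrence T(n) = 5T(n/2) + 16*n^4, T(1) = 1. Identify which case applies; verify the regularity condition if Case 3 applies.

a=5, b=2, f(n)=16*n^4.
log_2(5) = 2.322 < 4.
f(n) = Omega(n^(2.322+epsilon)) for some epsilon > 0, so Case 3 is the candidate.
Regularity: a*f(n/b) = 5*16*(n/2)^4 = (5/16)*16*n^4 <= c*f(n) with c = 5/16 < 1. Satisfied.
Case 3: T(n) = Theta(n^4).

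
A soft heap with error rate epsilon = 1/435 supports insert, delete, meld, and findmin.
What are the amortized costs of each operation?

Soft heaps (Chazelle) allow up to an epsilon = 1/435 fraction of elements to have corrupted (raised) keys. Insert is O(log(1/epsilon)) = O(log 435) amortized -- the structure maintains heap-ordered binary trees of rank bounded by O(log(1/epsilon)). Meld concatenates root lists: O(1) amortized. Delete and findmin are O(1) amortized.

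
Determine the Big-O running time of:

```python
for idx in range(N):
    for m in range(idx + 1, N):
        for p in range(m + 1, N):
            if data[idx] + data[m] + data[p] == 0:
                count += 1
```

Time complexity: O(n^3).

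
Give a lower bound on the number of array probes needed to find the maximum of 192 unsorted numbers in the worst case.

Adversary: any unprobed cell could hold a value larger than everything seen so far. If fewer than 192 cells are probed, the adversary places the max in an unprobed cell. So all 192 cells must be examined; together with 192-1 comparisons this is tight.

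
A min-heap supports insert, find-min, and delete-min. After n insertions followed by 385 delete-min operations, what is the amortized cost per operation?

Insert takes O(log n) worst case. Delete-min takes O(log n). Over a sequence of n inserts and 385 delete-mins, total cost is O((n + 385) log n). Amortized per operation: O(log n).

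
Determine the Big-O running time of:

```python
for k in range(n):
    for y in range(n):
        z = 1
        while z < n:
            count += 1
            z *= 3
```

Time complexity: O(n^2 log n).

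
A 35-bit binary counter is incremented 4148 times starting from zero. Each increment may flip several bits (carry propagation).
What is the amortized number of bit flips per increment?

Bit i flips on every 2^i-th increment, so over 4148 increments bit i flips floor(4148/2^i) times. Summing over i: total flips < 2 * 4148. Amortized: < 2 = O(1) per increment.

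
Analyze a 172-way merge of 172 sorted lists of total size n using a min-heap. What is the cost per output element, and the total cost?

Maintain a min-heap of size 172 holding the current head of each list. Each output step does one extract-min (O(log 172)) and one insert of that list's next element (O(log 172)). Each of the n elements passes through the heap exactly once, so the total cost is O(n log 172), i.e. O(log 172) per output element.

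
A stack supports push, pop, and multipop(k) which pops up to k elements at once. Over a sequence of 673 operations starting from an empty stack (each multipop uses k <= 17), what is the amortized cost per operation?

Each element is pushed exactly once and popped at most once (whether by pop or as part of a multipop). So the total number of individual pops over the whole sequence is at most the number of pushes, which is at most 673. Total work <= 2 * 673, hence O(1) amortized per operation.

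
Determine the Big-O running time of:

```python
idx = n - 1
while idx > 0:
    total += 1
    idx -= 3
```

Time complexity: O(n).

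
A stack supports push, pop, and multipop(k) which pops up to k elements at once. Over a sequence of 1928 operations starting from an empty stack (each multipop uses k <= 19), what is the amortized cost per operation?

Each element is pushed exactly once and popped at most once (whether by pop or as part of a multipop). So the total number of individual pops over the whole sequence is at most the number of pushes, which is at most 1928. Total work <= 2 * 1928, hence O(1) amortized per operation.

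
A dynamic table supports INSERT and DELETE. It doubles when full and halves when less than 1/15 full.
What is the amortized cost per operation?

Using potential function Phi = |2*num_items - table_size| when load > 1/2, and Phi = table_size/2 - num_items otherwise. The gap of 1/15 vs 1/2 for shrinking prevents thrashing. Both insert and delete have O(1) amortized cost.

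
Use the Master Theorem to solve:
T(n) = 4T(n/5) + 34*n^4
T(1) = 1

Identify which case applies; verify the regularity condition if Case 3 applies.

a=4, b=5, f(n)=34*n^4.
log_5(4) = 0.8614 < 4.
f(n) = Omega(n^(0.8614+epsilon)) for some epsilon > 0, so Case 3 is the candidate.
Regularity: a*f(n/b) = 4*34*(n/5)^4 = (4/625)*34*n^4 <= c*f(n) with c = 4/625 < 1. Satisfied.
Case 3: T(n) = Theta(n^4).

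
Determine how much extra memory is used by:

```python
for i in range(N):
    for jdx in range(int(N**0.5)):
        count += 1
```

Space complexity: O(1).
Only a constant amount of auxiliary storage is used; nothing grows with n.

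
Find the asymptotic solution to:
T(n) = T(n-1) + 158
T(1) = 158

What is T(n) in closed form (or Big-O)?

Unrolling: T(n) = T(n-1) + 158 = T(n-2) + 2*158 = ... = T(1) + (n-1)*158 = 158 + (n-1)*158 = 158n.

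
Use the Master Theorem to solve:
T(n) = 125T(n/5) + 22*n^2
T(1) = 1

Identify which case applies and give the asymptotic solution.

a=125, b=5, f(n)=22*n^2.
log_5(125) = 3 > 2.
Since f(n) = O(n^2) is polynomially smaller than n^3, Case 1 applies.
T(n) = Theta(n^3).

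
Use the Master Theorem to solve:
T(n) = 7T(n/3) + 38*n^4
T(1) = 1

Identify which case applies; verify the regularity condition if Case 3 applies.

a=7, b=3, f(n)=38*n^4.
log_3(7) = 1.771 < 4.
f(n) = Omega(n^(1.771+epsilon)) for some epsilon > 0, so Case 3 is the candidate.
Regularity: a*f(n/b) = 7*38*(n/3)^4 = (7/81)*38*n^4 <= c*f(n) with c = 7/81 < 1. Satisfied.
Case 3: T(n) = Theta(n^4).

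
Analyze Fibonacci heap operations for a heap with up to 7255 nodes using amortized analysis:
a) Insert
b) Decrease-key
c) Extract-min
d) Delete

Fibonacci heaps use lazy consolidation. Potential function Phi = t + 2m (t = number of trees, m = marked nodes).
- Insert: O(1) actual, Delta Phi = +1 (one new tree) => O(1) amortized.
- Decrease-key: with c cascading cuts, actual cost is O(c); Delta Phi <= c - 2(c-1) + 2 = 4 - c (c new trees; >= c-1 marks cleared; <= 1 new mark). Amortized O(c) + (4 - c) = O(1).
- Extract-min: O(D(n) + t) actual; consolidation drops t to <= D(n)+1, so Delta Phi pays for the t term. D(n) = O(log n) for n = 7255 => O(log n) amortized.
- Delete: decrease-key to -inf then extract-min = O(log n).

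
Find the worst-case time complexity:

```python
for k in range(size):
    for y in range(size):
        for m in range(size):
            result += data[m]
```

Time complexity: O(n^3).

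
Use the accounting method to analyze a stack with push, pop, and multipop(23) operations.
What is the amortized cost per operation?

Assign 2 credits per push (1 for the push, 1 saved for a future pop). Each pop or element popped by multipop(23) uses 1 saved credit. Total credits never go negative, so amortized cost is O(1).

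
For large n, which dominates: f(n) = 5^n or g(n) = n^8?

f(n) = 5^n grows faster: any exponential with base > 1 dominates every polynomial.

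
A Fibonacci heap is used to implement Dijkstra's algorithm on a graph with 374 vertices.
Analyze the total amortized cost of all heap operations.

Dijkstra performs 374 insert, 374 extract-min, and at most E decrease-key operations. With Fibonacci heap: insert O(1) amortized, extract-min O(log n) amortized, decrease-key O(1) amortized. Total with n = 374: O(n * 1 + n * log n + E * 1) = O(n log n + E).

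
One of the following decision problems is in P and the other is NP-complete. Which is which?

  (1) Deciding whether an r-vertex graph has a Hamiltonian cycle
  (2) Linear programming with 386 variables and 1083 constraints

(1) is NP-complete: one of Karp's 21 NP-complete problems.
(2) is P: the ellipsoid and interior-point methods run in polynomial time.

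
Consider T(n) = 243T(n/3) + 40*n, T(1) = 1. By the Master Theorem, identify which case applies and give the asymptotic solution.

a=243, b=3, f(n)=40*n.
log_3(243) = 5 > 1.
Since f(n) = O(n^1) is polynomially smaller than n^5, Case 1 applies.
T(n) = Theta(n^5).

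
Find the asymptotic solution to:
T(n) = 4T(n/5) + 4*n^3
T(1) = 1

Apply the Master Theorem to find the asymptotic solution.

a=4, b=5, f(n)=4*n^3. log_5(4) = 0.8614 < 3. Case 3: T(n) = O(n^3).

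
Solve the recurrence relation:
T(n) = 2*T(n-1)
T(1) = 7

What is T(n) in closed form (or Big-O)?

Each step multiplies by 2. T(n) = T(1)*2^(n-1) = 7*2^(n-1).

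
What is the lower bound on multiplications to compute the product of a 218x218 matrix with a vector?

A 218x218 matrix-vector product has 218 inner products of length 218. Output depends on all 218^2 = 47524 matrix entries. At least 47524 multiplications needed.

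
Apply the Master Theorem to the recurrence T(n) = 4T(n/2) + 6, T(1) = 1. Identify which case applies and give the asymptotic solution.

a=4, b=2, f(n)=6.
log_2(4) = 2 > 0.
Since f(n) = O(n^0) is polynomially smaller than n^2, Case 1 applies.
T(n) = Theta(n^2).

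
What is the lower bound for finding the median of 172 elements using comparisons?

To find the median of 172 elements, every element must be compared at least once, so the lower bound is Omega(n). The BFPRT algorithm achieves O(n), making this tight.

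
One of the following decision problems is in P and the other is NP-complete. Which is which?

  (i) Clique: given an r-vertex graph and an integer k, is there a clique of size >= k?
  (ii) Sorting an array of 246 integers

(i) is NP-complete: complement of Independent Set / Vertex Cover (with k part of the input).
(ii) is P: merge sort runs in O(n log n).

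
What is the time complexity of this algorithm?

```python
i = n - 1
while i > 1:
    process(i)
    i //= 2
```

Time complexity: O(log n).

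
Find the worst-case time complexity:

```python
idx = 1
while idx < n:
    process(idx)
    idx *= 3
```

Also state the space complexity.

Time complexity: O(log n).
Space complexity: O(1).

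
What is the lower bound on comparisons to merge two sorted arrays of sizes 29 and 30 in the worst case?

Adversary: with |29 - 30| <= 1 the inputs can be fully interleaved so that every adjacent pair in the merged output comes from different arrays. Then each of the 58 adjacent pairs must be directly compared, or the algorithm cannot determine their relative order. Standard merge meets this bound.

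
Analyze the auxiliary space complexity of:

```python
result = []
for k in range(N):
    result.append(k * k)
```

Space complexity: O(n).
Auxiliary storage grows linearly with the input size n in the worst case.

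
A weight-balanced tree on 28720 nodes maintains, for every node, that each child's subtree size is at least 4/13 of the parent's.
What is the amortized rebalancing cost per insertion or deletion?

With balance ratio 4/13, tree height is O(log_{13/4}(28720)) = O(log n). A rebalance at a node of size s costs O(s) but requires Omega(s) updates in that subtree to retrigger. Summed over the O(log n) ancestors of the touched leaf, amortized rebalancing is O(log n).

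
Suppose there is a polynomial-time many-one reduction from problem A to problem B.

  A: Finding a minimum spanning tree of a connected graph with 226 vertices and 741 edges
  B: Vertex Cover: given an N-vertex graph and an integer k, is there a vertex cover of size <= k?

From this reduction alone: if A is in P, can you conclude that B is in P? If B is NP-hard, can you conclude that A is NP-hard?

A poly-time reduction A <=_p B transfers tractability DOWN (B easy => A easy) and hardness UP (A hard => B hard), not the reverse.
From A in P, the reduction alone does NOT give B in P: any problem in P trivially reduces to SAT, yet SAT is not known to be in P.
From B NP-hard, the reduction alone does NOT give A NP-hard: again, easy problems reduce to hard ones.
(Here in fact A is P and B is NP-complete.)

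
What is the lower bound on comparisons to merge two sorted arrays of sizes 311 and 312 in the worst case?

Adversary: with |311 - 312| <= 1 the inputs can be fully interleaved so that every adjacent pair in the merged output comes from different arrays. Then each of the 622 adjacent pairs must be directly compared, or the algorithm cannot determine their relative order. Standard merge meets this bound.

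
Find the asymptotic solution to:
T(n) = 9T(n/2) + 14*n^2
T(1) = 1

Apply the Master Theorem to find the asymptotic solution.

a=9, b=2, f(n)=14*n^2. log_2(9) = 3.17. Case 1 of Master Theorem: T(n) = O(n^3.17).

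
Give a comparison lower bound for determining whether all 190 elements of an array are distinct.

In the algebraic decision-tree model, the YES region for element distinctness on 190 elements has 190! connected components (one per ordering). Ben-Or's theorem then gives a lower bound of Omega(log(n!)) = Omega(n log n).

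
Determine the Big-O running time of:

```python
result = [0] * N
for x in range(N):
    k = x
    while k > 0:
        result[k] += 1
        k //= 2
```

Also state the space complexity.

Time complexity: O(n log n).
Space complexity: O(n).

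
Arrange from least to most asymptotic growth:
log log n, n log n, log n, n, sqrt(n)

Ordered by growth rate: log log n < log n < sqrt(n) < n < n log n.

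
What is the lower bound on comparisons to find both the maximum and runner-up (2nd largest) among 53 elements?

Lower bound: finding the max needs 53-1 comparisons. By an adversary weight-doubling argument, the maximum element must personally win at least ceil(log_2(53)) = 6 comparisons in any correct algorithm. The 2nd largest is among those 6 direct losers, and distinguishing it requires 6-1 more comparisons. Total >= 53-1 + 6-1 = 57. A balanced tournament achieves this bound exactly.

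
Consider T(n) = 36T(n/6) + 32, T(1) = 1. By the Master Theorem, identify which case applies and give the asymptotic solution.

a=36, b=6, f(n)=32.
log_6(36) = 2 > 0.
Since f(n) = O(n^0) is polynomially smaller than n^2, Case 1 applies.
T(n) = Theta(n^2).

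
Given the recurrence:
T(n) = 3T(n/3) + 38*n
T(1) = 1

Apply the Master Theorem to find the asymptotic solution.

a=3, b=3, f(n)=38*n. log_3(3) = 1. Case 2: T(n) = O(n log n).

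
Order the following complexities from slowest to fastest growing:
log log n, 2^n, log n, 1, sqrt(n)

Ordered by growth rate: 1 < log log n < log n < sqrt(n) < 2^n.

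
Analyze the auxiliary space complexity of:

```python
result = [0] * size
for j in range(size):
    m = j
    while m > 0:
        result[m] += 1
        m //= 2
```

Space complexity: O(n).
Auxiliary storage grows linearly with the input size n in the worst case.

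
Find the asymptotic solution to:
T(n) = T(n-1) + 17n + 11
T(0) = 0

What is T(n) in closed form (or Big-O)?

Dominant term in sum is 17*sum(i, i=1..n) = 17*n*(n+1)/2 = O(n^2).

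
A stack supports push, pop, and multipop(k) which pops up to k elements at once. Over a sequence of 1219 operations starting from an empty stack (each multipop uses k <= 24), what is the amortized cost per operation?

Each element is pushed exactly once and popped at most once (whether by pop or as part of a multipop). So the total number of individual pops over the whole sequence is at most the number of pushes, which is at most 1219. Total work <= 2 * 1219, hence O(1) amortized per operation.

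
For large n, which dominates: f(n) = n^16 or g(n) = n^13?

f(n) = n^16 grows faster: n^16/n^13 = n^3 -> infinity.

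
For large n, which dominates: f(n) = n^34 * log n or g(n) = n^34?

f(n) = n^34 * log n grows faster: extra log n factor -> infinity.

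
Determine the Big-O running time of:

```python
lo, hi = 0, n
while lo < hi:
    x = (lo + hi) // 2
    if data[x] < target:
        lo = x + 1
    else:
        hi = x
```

Time complexity: O(log n).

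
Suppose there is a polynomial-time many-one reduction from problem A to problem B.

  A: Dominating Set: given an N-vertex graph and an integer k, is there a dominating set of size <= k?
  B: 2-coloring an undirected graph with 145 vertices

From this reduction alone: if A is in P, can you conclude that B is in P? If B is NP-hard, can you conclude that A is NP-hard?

A poly-time reduction A <=_p B transfers tractability DOWN (B easy => A easy) and hardness UP (A hard => B hard), not the reverse.
From A in P, the reduction alone does NOT give B in P: any problem in P trivially reduces to SAT, yet SAT is not known to be in P.
From B NP-hard, the reduction alone does NOT give A NP-hard: again, easy problems reduce to hard ones.
(Here in fact A is NP-complete and B is in P, so no such reduction is known -- its existence would imply P = NP; the analysis concerns only what the assumed reduction would or would not let you conclude.)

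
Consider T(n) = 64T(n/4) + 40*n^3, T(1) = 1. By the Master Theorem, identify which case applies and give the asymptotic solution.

a=64, b=4, f(n)=40*n^3.
log_4(64) = 3, so n^(log_b(a)) = n^3.
f(n) = Theta(n^3), so Case 2 applies.
T(n) = Theta(n^3 log n).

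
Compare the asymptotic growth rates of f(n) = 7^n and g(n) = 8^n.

g(n) = 8^n grows faster: (8/7)^n -> infinity since 8/7 > 1.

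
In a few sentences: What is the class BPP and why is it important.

BPP (Bounded-error Probabilistic Polynomial time) is the class of problems solvable by a randomized algorithm in polynomial time with error probability at most 1/3. BPP contains P and is contained in PSPACE. It is widely conjectured that P = BPP, meaning randomness does not help for decision problems.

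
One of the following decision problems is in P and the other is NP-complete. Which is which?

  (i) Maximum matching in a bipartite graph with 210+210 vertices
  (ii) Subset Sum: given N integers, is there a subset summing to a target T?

(i) is P: Hopcroft-Karp runs in O(E sqrt(V)).
(ii) is NP-complete: one of Karp's 21 NP-complete problems.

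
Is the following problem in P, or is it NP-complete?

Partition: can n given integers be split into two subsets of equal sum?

This problem is NP-complete: Subset Sum reduces to it (one of Karp's 21 NP-complete problems).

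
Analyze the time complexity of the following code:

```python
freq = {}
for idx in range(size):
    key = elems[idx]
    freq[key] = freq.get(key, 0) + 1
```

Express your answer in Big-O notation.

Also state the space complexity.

Time complexity: O(n).
Space complexity: O(n).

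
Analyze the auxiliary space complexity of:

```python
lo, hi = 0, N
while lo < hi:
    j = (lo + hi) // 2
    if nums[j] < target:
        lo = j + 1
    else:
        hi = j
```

Space complexity: O(1).
Only a constant amount of auxiliary storage is used; nothing grows with n.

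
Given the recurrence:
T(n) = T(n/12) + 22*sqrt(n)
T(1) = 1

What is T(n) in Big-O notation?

Each level contributes sqrt(n/12^k). Geometric series with ratio 1/sqrt(12) < 1 sums to O(sqrt(n)).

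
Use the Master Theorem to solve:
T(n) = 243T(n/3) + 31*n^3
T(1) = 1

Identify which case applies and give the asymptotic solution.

a=243, b=3, f(n)=31*n^3.
log_3(243) = 5 > 3.
Since f(n) = O(n^3) is polynomially smaller than n^5, Case 1 applies.
T(n) = Theta(n^5).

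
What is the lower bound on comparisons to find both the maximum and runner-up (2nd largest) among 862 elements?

Lower bound: finding the max needs 862-1 comparisons. By an adversary weight-doubling argument, the maximum element must personally win at least ceil(log_2(862)) = 10 comparisons in any correct algorithm. The 2nd largest is among those 10 direct losers, and distinguishing it requires 10-1 more comparisons. Total >= 862-1 + 10-1 = 870. A balanced tournament achieves this bound exactly.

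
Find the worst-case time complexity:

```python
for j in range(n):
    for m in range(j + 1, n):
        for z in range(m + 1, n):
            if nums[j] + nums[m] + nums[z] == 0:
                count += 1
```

Time complexity: O(n^3).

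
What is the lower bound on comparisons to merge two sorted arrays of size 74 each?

To merge two sorted arrays of size 74, we need at least 147 comparisons in the worst case. An adversary can force every element to be compared.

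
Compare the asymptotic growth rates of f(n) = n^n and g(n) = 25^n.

f(n) = n^n grows faster: n^n / 25^n = (n/25)^n -> infinity once n > 25.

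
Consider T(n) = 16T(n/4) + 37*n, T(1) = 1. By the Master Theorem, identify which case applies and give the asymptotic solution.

a=16, b=4, f(n)=37*n.
log_4(16) = 2 > 1.
Since f(n) = O(n^1) is polynomially smaller than n^2, Case 1 applies.
T(n) = Theta(n^2).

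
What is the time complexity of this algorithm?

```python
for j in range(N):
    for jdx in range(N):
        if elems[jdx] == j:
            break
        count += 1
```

Time complexity: O(n^2).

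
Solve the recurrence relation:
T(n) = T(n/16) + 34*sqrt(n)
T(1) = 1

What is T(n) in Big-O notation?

Each level contributes sqrt(n/16^k). Geometric series with ratio 1/sqrt(16) < 1 sums to O(sqrt(n)).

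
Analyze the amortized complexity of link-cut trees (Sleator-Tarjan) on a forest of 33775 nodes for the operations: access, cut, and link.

Link-cut trees represent the forest using splay trees over preferred paths. With potential Phi = sum over nodes of log(size of virtual subtree), each access on 33775 nodes is O(log 33775) = O(log n) amortized by the splay-tree access lemma. Cut and link are O(1) plus one access.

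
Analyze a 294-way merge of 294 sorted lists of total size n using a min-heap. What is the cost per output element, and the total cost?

Maintain a min-heap of size 294 holding the current head of each list. Each output step does one extract-min (O(log 294)) and one insert of that list's next element (O(log 294)). Each of the n elements passes through the heap exactly once, so the total cost is O(n log 294), i.e. O(log 294) per output element.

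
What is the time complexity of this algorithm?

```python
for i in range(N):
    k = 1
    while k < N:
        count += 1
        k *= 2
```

Time complexity: O(n log n).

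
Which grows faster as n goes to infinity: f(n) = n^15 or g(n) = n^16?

g(n) = n^16 grows faster: n^16/n^15 = n^1 -> infinity.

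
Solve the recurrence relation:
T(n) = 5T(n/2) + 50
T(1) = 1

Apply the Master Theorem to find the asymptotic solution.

a=5, b=2, f(n)=50. log_2(5) = 2.322. Case 1 of Master Theorem: T(n) = O(n^2.322).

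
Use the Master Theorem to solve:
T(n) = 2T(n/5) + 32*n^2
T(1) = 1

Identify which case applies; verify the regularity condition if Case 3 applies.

a=2, b=5, f(n)=32*n^2.
log_5(2) = 0.4307 < 2.
f(n) = Omega(n^(0.4307+epsilon)) for some epsilon > 0, so Case 3 is the candidate.
Regularity: a*f(n/b) = 2*32*(n/5)^2 = (2/25)*32*n^2 <= c*f(n) with c = 2/25 < 1. Satisfied.
Case 3: T(n) = Theta(n^2).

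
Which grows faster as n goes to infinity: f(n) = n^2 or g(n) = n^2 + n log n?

f(n) = n^2 and g(n) = n^2 + n log n are Theta of each other: the lower-order n log n term is o(n^2); both are Theta(n^2).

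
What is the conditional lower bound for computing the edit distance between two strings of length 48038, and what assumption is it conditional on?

Under SETH (the Strong Exponential Time Hypothesis), edit distance on length-48038 strings cannot be computed in O(n^(2-epsilon)) time for any epsilon > 0 (Backurs-Indyk). The reduction is from CNF-SAT via the orthogonal vectors problem.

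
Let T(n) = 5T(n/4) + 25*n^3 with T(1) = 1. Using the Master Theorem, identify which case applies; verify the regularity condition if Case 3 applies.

a=5, b=4, f(n)=25*n^3.
log_4(5) = 1.161 < 3.
f(n) = Omega(n^(1.161+epsilon)) for some epsilon > 0, so Case 3 is the candidate.
Regularity: a*f(n/b) = 5*25*(n/4)^3 = (5/64)*25*n^3 <= c*f(n) with c = 5/64 < 1. Satisfied.
Case 3: T(n) = Theta(n^3).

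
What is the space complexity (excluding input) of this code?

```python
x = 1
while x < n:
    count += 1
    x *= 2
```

Space complexity: O(1).
Only a constant amount of auxiliary storage is used; nothing grows with n.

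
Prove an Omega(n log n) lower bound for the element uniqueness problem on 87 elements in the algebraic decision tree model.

In the algebraic decision tree model, element uniqueness on 87 elements is equivalent to determining which cell of an arrangement of C(87,2) = 3741 hyperplanes x_i = x_j contains the input point. Ben-Or's theorem shows this requires Omega(n log n).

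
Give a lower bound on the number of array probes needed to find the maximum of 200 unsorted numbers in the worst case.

Adversary: any unprobed cell could hold a value larger than everything seen so far. If fewer than 200 cells are probed, the adversary places the max in an unprobed cell. So all 200 cells must be examined; together with 200-1 comparisons this is tight.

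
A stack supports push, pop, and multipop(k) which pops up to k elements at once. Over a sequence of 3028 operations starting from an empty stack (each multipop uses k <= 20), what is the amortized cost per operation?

Each element is pushed exactly once and popped at most once (whether by pop or as part of a multipop). So the total number of individual pops over the whole sequence is at most the number of pushes, which is at most 3028. Total work <= 2 * 3028, hence O(1) amortized per operation.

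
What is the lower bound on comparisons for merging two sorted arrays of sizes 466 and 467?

Adversary argument: with sizes 466 and 467 (differing by at most 1), interleave the two arrays so that every consecutive pair in the output comes from different inputs. Then each of the 932 adjacent output pairs must be directly compared, or the algorithm cannot determine their relative order. So 932 comparisons are necessary; standard merge achieves this.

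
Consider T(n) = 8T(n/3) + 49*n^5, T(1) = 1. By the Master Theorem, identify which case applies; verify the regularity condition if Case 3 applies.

a=8, b=3, f(n)=49*n^5.
log_3(8) = 1.893 < 5.
f(n) = Omega(n^(1.893+epsilon)) for some epsilon > 0, so Case 3 is the candidate.
Regularity: a*f(n/b) = 8*49*(n/3)^5 = (8/243)*49*n^5 <= c*f(n) with c = 8/243 < 1. Satisfied.
Case 3: T(n) = Theta(n^5).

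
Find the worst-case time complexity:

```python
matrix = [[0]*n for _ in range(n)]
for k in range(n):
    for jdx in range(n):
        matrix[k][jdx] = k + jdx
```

Time complexity: O(n^2).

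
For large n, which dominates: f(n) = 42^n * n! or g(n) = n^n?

f(n) = 42^n * n! grows faster: by Stirling n! ~ sqrt(2 pi n)(n/e)^n, so 42^n n! / n^n ~ (42/e)^n sqrt(2 pi n) -> infinity since 42/e > 1.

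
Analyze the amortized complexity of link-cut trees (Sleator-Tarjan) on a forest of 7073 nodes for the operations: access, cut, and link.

Link-cut trees represent the forest using splay trees over preferred paths. With potential Phi = sum over nodes of log(size of virtual subtree), each access on 7073 nodes is O(log 7073) = O(log n) amortized by the splay-tree access lemma. Cut and link are O(1) plus one access.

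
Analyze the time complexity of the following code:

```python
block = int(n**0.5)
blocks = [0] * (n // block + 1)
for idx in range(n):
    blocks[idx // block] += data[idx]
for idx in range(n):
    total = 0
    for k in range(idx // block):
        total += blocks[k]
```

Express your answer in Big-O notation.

Time complexity: O(n * sqrt(n)).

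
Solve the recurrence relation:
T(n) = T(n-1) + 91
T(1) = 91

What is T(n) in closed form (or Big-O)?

Unrolling: T(n) = T(n-1) + 91 = T(n-2) + 2*91 = ... = T(1) + (n-1)*91 = 91 + (n-1)*91 = 91n.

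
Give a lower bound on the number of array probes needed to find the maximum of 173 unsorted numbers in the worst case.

Adversary: any unprobed cell could hold a value larger than everything seen so far. If fewer than 173 cells are probed, the adversary places the max in an unprobed cell. So all 173 cells must be examined; together with 173-1 comparisons this is tight.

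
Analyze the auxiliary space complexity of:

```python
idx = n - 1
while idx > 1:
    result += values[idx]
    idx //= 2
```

Space complexity: O(1).
Only a constant amount of auxiliary storage is used; nothing grows with n.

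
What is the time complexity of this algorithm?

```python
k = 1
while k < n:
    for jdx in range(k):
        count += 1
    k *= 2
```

Time complexity: O(n).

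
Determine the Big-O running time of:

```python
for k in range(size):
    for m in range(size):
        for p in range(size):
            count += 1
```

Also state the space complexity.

Time complexity: O(n^3).
Space complexity: O(1).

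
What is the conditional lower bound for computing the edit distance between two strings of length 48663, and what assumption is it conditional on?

Under SETH (the Strong Exponential Time Hypothesis), edit distance on length-48663 strings cannot be computed in O(n^(2-epsilon)) time for any epsilon > 0 (Backurs-Indyk). The reduction is from CNF-SAT via the orthogonal vectors problem.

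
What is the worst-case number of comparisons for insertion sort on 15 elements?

Insertion sort on reverse-sorted input: 1 + 2 + ... + (15-1) = 105 comparisons.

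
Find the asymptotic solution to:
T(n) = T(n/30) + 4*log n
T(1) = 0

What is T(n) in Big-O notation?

Each of the log_30(n) levels adds O(log n). T(n) = O(log^2 n).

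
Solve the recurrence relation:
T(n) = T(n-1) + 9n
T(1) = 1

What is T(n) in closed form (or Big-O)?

Unrolling: T(n) = 1 + 9*(2 + 3 + ... + n) = 1 + 9*(n(n+1)/2 - 1) = O(n^2).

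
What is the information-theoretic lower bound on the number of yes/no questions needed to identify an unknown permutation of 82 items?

There are 82! = 475364333701284174842138206989404946643813294067993328617160934076743994734899148613007131808479167119360000000000000000000 permutations. Each yes/no question gives at most 1 bit, so at least ceil(log_2(475364333701284174842138206989404946643813294067993328617160934076743994734899148613007131808479167119360000000000000000000)) = 408 questions are needed.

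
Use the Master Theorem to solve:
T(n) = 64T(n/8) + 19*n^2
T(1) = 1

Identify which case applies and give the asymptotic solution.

a=64, b=8, f(n)=19*n^2.
log_8(64) = 2, so n^(log_b(a)) = n^2.
f(n) = Theta(n^2), so Case 2 applies.
T(n) = Theta(n^2 log n).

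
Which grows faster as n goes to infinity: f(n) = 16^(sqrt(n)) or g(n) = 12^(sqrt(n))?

f(n) = 16^(sqrt(n)) grows faster: ratio is (16/12)^(sqrt(n)) -> infinity since 16/12 > 1.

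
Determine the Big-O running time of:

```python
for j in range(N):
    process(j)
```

Time complexity: O(n).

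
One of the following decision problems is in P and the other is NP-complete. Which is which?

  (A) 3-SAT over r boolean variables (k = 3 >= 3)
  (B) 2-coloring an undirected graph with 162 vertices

(A) is NP-complete: 3-SAT is NP-complete (Cook-Levin); k-SAT for k>=3 reduces from 3-SAT.
(B) is P: 2-coloring is bipartiteness testing via BFS, O(V+E).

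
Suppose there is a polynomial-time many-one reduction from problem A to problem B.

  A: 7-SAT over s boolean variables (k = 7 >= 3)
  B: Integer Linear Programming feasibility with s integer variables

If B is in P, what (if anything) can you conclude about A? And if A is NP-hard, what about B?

A poly-time reduction A <=_p B means any A-instance can be transformed to a B-instance in poly time.
If B is in P: compose the reduction with B's poly-time algorithm to solve A in poly time, so A is in P.
If A is NP-hard: every NP problem reduces to A, which reduces to B; composing reductions, every NP problem reduces to B, so B is NP-hard.
(Here in fact A is NP-complete and B is NP-complete.)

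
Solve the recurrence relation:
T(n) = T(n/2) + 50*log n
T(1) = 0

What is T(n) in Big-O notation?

Each of the log_2(n) levels adds O(log n). T(n) = O(log^2 n).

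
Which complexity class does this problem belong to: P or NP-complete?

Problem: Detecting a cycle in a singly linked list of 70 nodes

This problem is in P: Floyd's tortoise-and-hare runs in O(n) time, O(1) space.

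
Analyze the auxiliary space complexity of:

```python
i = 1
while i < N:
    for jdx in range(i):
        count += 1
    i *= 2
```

Space complexity: O(1).
Only a constant amount of auxiliary storage is used; nothing grows with n.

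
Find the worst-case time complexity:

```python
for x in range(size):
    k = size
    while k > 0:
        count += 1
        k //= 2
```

Time complexity: O(n log n).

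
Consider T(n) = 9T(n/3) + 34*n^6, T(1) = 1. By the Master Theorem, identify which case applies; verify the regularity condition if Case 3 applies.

a=9, b=3, f(n)=34*n^6.
log_3(9) = 2 < 6.
f(n) = Omega(n^(2+epsilon)) for some epsilon > 0, so Case 3 is the candidate.
Regularity: a*f(n/b) = 9*34*(n/3)^6 = (9/729)*34*n^6 <= c*f(n) with c = 9/729 < 1. Satisfied.
Case 3: T(n) = Theta(n^6).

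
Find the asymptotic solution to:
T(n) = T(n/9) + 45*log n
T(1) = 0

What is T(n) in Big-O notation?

Each of the log_9(n) levels adds O(log n). T(n) = O(log^2 n).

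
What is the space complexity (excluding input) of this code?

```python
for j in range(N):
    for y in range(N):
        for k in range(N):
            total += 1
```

Space complexity: O(1).
Only a constant amount of auxiliary storage is used; nothing grows with n.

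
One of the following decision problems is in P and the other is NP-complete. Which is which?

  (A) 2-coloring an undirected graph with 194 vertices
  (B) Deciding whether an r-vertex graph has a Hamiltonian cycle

(A) is P: 2-coloring is bipartiteness testing via BFS, O(V+E).
(B) is NP-complete: one of Karp's 21 NP-complete problems.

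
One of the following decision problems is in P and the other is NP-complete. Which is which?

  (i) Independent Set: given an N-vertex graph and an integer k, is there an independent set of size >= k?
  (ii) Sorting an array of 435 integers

(i) is NP-complete: complement of Clique (with k part of the input).
(ii) is P: merge sort runs in O(n log n).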